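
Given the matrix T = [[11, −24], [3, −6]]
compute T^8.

tr T = 5 and det T = 6, so the characteristic polynomial is λ² − (5)λ + (6) with roots 3 and 2.
Eigenvectors give P = [[3, 8], [1, 3]] with P⁻¹ = [[3, −8], [−1, 3]], and T = P·diag(3, 2)·P⁻¹.
Then T^8 = P·diag(6561, 256)·P⁻¹ = [[19683, 2048], [6561, 768]] · [[3, −8], [−1, 3]] = [[57001, −151320], [18915, −50184]].

[[57001, −151320], [18915, −50184]]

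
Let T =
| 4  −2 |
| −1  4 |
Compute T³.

[[88, −100], [−50, 88]]

T² = [[18, −16], [−8, 18]]
T³ = [[88, −100], [−50, 88]]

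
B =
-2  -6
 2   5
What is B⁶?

[[-188, -378], [126, 253]]

tr B = 3 and det B = 2, so the characteristic polynomial is λ² − (3)λ + (2) with roots 2 and 1.
Eigenvectors give P = [[3, 2], [-2, -1]] with P⁻¹ = [[-1, -2], [2, 3]], and B = P·diag(2, 1)·P⁻¹.
Then B⁶ = P·diag(64, 1)·P⁻¹ = [[192, 2], [-128, -1]] · [[-1, -2], [2, 3]] = [[-188, -378], [126, 253]].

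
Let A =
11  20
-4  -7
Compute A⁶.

tr A = 4 and det A = 3, so the characteristic polynomial is λ² − (4)λ + (3) with roots 3 and 1.
Eigenvectors give P = [[5, -2], [-2, 1]] with P⁻¹ = [[1, 2], [2, 5]], and A = P·diag(3, 1)·P⁻¹.
Then A⁶ = P·diag(729, 1)·P⁻¹ = [[3645, -2], [-1458, 1]] · [[1, 2], [2, 5]] = [[3641, 7280], [-1456, -2911]].

[[3641, 7280], [-1456, -2911]]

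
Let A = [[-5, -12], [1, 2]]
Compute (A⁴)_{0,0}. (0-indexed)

61

tr A = -3 and det A = 2, so the characteristic polynomial is λ² − (-3)λ + (2) with roots -2 and -1.
Eigenvectors give P = [[-4, -3], [1, 1]] with P⁻¹ = [[-1, -3], [1, 4]], and A = P·diag(-2, -1)·P⁻¹.
Then A⁴ = P·diag(16, 1)·P⁻¹ = [[-64, -3], [16, 1]] · [[-1, -3], [1, 4]] = [[61, 180], [-15, -44]].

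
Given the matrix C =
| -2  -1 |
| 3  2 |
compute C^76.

[[1, 0], [0, 1]]

C² = I (check: tr C = 0 and det C = -1), so C^76 = I since 76 is even.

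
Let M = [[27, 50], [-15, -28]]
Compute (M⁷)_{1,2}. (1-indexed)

23150

tr M = -1 and det M = -6, so the characteristic polynomial is λ² − (-1)λ + (-6) with roots -3 and 2.
Eigenvectors give P = [[-5, -2], [3, 1]] with P⁻¹ = [[1, 2], [-3, -5]], and M = P·diag(-3, 2)·P⁻¹.
Then M⁷ = P·diag(-2187, 128)·P⁻¹ = [[10935, -256], [-6561, 128]] · [[1, 2], [-3, -5]] = [[11703, 23150], [-6945, -13762]].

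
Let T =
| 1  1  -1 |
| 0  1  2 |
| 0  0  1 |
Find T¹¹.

[[1, 11, 99], [0, 1, 22], [0, 0, 1]]

T = I + N where N = [[0, 1, -1], [0, 0, 2], [0, 0, 0]] is strictly upper-triangular, so N³ = 0.
(I + N)¹¹ = I + 11·N + 55·N² = [[1, 11, 99], [0, 1, 22], [0, 0, 1]].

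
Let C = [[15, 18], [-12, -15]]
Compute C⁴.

tr C = 0 and det C = -9, so the characteristic polynomial is λ² − (0)λ + (-9) with roots -3 and 3.
Eigenvectors give P = [[-1, 3], [1, -2]] with P⁻¹ = [[2, 3], [1, 1]], and C = P·diag(-3, 3)·P⁻¹.
Then C⁴ = P·diag(81, 81)·P⁻¹ = [[-81, 243], [81, -162]] · [[2, 3], [1, 1]] = [[81, 0], [0, 81]].

[[81, 0], [0, 81]]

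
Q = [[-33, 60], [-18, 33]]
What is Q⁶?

[[729, 0], [0, 729]]

tr Q = 0 and det Q = -9, so the characteristic polynomial is λ² − (0)λ + (-9) with roots -3 and 3.
Eigenvectors give P = [[2, 5], [1, 3]] with P⁻¹ = [[3, -5], [-1, 2]], and Q = P·diag(-3, 3)·P⁻¹.
Then Q⁶ = P·diag(729, 729)·P⁻¹ = [[1458, 3645], [729, 2187]] · [[3, -5], [-1, 2]] = [[729, 0], [0, 729]].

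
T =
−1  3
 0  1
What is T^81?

[[−1, 3], [0, 1]]

T² = I (check: tr T = 0 and det T = −1), so T^81 = T since 81 is odd.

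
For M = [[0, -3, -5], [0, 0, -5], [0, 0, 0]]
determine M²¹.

[[0, 0, 0], [0, 0, 0], [0, 0, 0]]

M is strictly triangular, hence nilpotent: M³ = 0, so M²¹ = 0.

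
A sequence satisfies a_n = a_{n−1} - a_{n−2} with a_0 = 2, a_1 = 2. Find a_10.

-2

With companion matrix A = [[1, -1], [1, 0]], [a_n, a_{n−1}]ᵀ = A·[a_{n−1}, a_{n−2}]ᵀ, so [a_10, a_9]ᵀ = A⁹·[a_1, a_0]ᵀ.
A⁹ = [[-1, 0], [0, -1]], giving [a_10, a_9]ᵀ = [[-2], [-2]].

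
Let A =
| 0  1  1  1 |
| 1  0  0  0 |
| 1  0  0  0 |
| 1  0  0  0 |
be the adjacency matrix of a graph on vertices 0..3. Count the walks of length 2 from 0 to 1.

0

The number of length-2 walks from vertex 0 to vertex 1 is entry (0,1) of A², where A is the adjacency matrix.
A² = [[3, 0, 0, 0], [0, 1, 1, 1], [0, 1, 1, 1], [0, 1, 1, 1]]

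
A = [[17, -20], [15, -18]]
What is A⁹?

[[61097, -80780], [60585, -80268]]

tr A = -1 and det A = -6, so the characteristic polynomial is λ² − (-1)λ + (-6) with roots -3 and 2.
Eigenvectors give P = [[1, 4], [1, 3]] with P⁻¹ = [[-3, 4], [1, -1]], and A = P·diag(-3, 2)·P⁻¹.
Then A⁹ = P·diag(-19683, 512)·P⁻¹ = [[-19683, 2048], [-19683, 1536]] · [[-3, 4], [1, -1]] = [[61097, -80780], [60585, -80268]].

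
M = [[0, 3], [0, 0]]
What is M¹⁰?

M is strictly triangular, hence nilpotent: M² = 0, so M¹⁰ = 0.

[[0, 0], [0, 0]]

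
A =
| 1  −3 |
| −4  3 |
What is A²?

[[13, −12], [−16, 21]]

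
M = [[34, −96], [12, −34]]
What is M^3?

[[136, −384], [48, −136]]

tr M = 0 and det M = −4, so the characteristic polynomial is λ² − (0)λ + (−4) with roots 2 and −2.
Eigenvectors give P = [[3, −8], [1, −3]] with P⁻¹ = [[3, −8], [1, −3]], and M = P·diag(2, −2)·P⁻¹.
Then M^3 = P·diag(8, −8)·P⁻¹ = [[24, 64], [8, 24]] · [[3, −8], [1, −3]] = [[136, −384], [48, −136]].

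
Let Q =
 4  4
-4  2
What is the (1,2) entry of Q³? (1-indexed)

Q² = [[0, 24], [-24, -12]]
Q³ = [[-96, 48], [-48, -120]]

48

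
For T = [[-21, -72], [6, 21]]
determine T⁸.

[[6561, 0], [0, 6561]]

tr T = 0 and det T = -9, so the characteristic polynomial is λ² − (0)λ + (-9) with roots 3 and -3.
Eigenvectors give P = [[3, -4], [-1, 1]] with P⁻¹ = [[-1, -4], [-1, -3]], and T = P·diag(3, -3)·P⁻¹.
Then T⁸ = P·diag(6561, 6561)·P⁻¹ = [[19683, -26244], [-6561, 6561]] · [[-1, -4], [-1, -3]] = [[6561, 0], [0, 6561]].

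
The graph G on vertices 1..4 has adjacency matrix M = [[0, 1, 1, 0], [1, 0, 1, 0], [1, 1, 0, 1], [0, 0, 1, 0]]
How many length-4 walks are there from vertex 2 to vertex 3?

6

The number of length-4 walks from vertex 2 to vertex 3 is entry (2,3) of M⁴, where M is the adjacency matrix.
M² = [[2, 1, 1, 1], [1, 2, 1, 1], [1, 1, 3, 0], [1, 1, 0, 1]]
M³ = [[2, 3, 4, 1], [3, 2, 4, 1], [4, 4, 2, 3], [1, 1, 3, 0]]
M⁴ = [[7, 6, 6, 4], [6, 7, 6, 4], [6, 6, 11, 2], [4, 4, 2, 3]]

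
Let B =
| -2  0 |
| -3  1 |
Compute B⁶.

[[64, 0], [63, 1]]

tr B = -1 and det B = -2, so the characteristic polynomial is λ² − (-1)λ + (-2) with roots 1 and -2.
Eigenvectors give P = [[0, 1], [1, 1]] with P⁻¹ = [[-1, 1], [1, 0]], and B = P·diag(1, -2)·P⁻¹.
Then B⁶ = P·diag(1, 64)·P⁻¹ = [[0, 64], [1, 64]] · [[-1, 1], [1, 0]] = [[64, 0], [63, 1]].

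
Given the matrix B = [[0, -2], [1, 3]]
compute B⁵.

[[-30, -62], [31, 63]]

tr B = 3 and det B = 2, so the characteristic polynomial is λ² − (3)λ + (2) with roots 2 and 1.
Eigenvectors give P = [[-1, 2], [1, -1]] with P⁻¹ = [[1, 2], [1, 1]], and B = P·diag(2, 1)·P⁻¹.
Then B⁵ = P·diag(32, 1)·P⁻¹ = [[-32, 2], [32, -1]] · [[1, 2], [1, 1]] = [[-30, -62], [31, 63]].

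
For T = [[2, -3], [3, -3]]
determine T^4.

T^2 = [[-5, 3], [-3, 0]]
T^3 = [[-1, 6], [-6, 9]]
T^4 = [[16, -15], [15, -9]]

[[16, -15], [15, -9]]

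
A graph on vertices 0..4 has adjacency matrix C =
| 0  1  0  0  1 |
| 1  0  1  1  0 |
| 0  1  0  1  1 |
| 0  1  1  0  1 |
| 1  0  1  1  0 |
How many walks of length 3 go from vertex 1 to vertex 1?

The number of length-3 walks from vertex 1 to vertex 1 is entry (1,1) of C³, where C is the adjacency matrix.
C² = [[2, 0, 2, 2, 0], [0, 3, 1, 1, 3], [2, 1, 3, 2, 1], [2, 1, 2, 3, 1], [0, 3, 1, 1, 3]]
C³ = [[0, 6, 2, 2, 6], [6, 2, 7, 7, 2], [2, 7, 4, 5, 7], [2, 7, 5, 4, 7], [6, 2, 7, 7, 2]]

2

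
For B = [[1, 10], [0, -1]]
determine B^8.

B² = I (check: tr B = 0 and det B = -1), so B^8 = I since 8 is even.

[[1, 0], [0, 1]]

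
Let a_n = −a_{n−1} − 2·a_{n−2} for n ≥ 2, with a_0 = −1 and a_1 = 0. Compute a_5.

With companion matrix B = [[−1, −2], [1, 0]], [a_n, a_{n−1}]ᵀ = B·[a_{n−1}, a_{n−2}]ᵀ, so [a_5, a_4]ᵀ = B⁴·[a_1, a_0]ᵀ.
B⁴ = [[−1, −6], [3, 2]], giving [a_5, a_4]ᵀ = [[6], [−2]].

6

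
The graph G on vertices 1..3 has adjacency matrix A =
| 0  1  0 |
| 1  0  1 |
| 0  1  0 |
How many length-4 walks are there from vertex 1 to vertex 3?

2

The number of length-4 walks from vertex 1 to vertex 3 is entry (1,3) of A^4, where A is the adjacency matrix.
A^2 = [[1, 0, 1], [0, 2, 0], [1, 0, 1]]
A^3 = [[0, 2, 0], [2, 0, 2], [0, 2, 0]]
A^4 = [[2, 0, 2], [0, 4, 0], [2, 0, 2]]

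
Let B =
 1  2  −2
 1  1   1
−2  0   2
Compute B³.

B² = [[7, 4, −4], [0, 3, 1], [−6, −4, 8]]
B³ = [[19, 18, −18], [1, 3, 5], [−26, −16, 24]]

[[19, 18, −18], [1, 3, 5], [−26, −16, 24]]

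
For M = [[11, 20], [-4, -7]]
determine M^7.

tr M = 4 and det M = 3, so the characteristic polynomial is λ² − (4)λ + (3) with roots 1 and 3.
Eigenvectors give P = [[-2, 5], [1, -2]] with P⁻¹ = [[2, 5], [1, 2]], and M = P·diag(1, 3)·P⁻¹.
Then M^7 = P·diag(1, 2187)·P⁻¹ = [[-2, 10935], [1, -4374]] · [[2, 5], [1, 2]] = [[10931, 21860], [-4372, -8743]].

[[10931, 21860], [-4372, -8743]]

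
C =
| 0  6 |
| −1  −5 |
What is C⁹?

[[37830, 115026], [−19171, −58025]]

tr C = −5 and det C = 6, so the characteristic polynomial is λ² − (−5)λ + (6) with roots −3 and −2.
Eigenvectors give P = [[−2, −3], [1, 1]] with P⁻¹ = [[1, 3], [−1, −2]], and C = P·diag(−3, −2)·P⁻¹.
Then C⁹ = P·diag(−19683, −512)·P⁻¹ = [[39366, 1536], [−19683, −512]] · [[1, 3], [−1, −2]] = [[37830, 115026], [−19171, −58025]].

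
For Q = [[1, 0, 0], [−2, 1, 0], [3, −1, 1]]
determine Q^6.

Q = I + N where N = [[0, 0, 0], [−2, 0, 0], [3, −1, 0]] is strictly lower-triangular, so N^3 = 0.
(I + N)^6 = I + 6·N + 15·N^2 = [[1, 0, 0], [−12, 1, 0], [48, −6, 1]].

[[1, 0, 0], [−12, 1, 0], [48, −6, 1]]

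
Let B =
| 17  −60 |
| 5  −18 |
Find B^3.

tr B = −1 and det B = −6, so the characteristic polynomial is λ² − (−1)λ + (−6) with roots 2 and −3.
Eigenvectors give P = [[4, −3], [1, −1]] with P⁻¹ = [[1, −3], [1, −4]], and B = P·diag(2, −3)·P⁻¹.
Then B^3 = P·diag(8, −27)·P⁻¹ = [[32, 81], [8, 27]] · [[1, −3], [1, −4]] = [[113, −420], [35, −132]].

[[113, −420], [35, −132]]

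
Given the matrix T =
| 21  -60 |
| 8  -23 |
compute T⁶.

[[-3639, 10920], [-1456, 4369]]

tr T = -2 and det T = -3, so the characteristic polynomial is λ² − (-2)λ + (-3) with roots 1 and -3.
Eigenvectors give P = [[3, -5], [1, -2]] with P⁻¹ = [[2, -5], [1, -3]], and T = P·diag(1, -3)·P⁻¹.
Then T⁶ = P·diag(1, 729)·P⁻¹ = [[3, -3645], [1, -1458]] · [[2, -5], [1, -3]] = [[-3639, 10920], [-1456, 4369]].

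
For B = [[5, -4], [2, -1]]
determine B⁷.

[[4373, -4372], [2186, -2185]]

tr B = 4 and det B = 3, so the characteristic polynomial is λ² − (4)λ + (3) with roots 1 and 3.
Eigenvectors give P = [[1, 2], [1, 1]] with P⁻¹ = [[-1, 2], [1, -1]], and B = P·diag(1, 3)·P⁻¹.
Then B⁷ = P·diag(1, 2187)·P⁻¹ = [[1, 4374], [1, 2187]] · [[-1, 2], [1, -1]] = [[4373, -4372], [2186, -2185]].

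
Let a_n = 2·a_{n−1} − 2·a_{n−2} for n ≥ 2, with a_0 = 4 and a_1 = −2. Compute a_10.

With companion matrix M = [[2, −2], [1, 0]], [a_n, a_{n−1}]ᵀ = M·[a_{n−1}, a_{n−2}]ᵀ, so [a_10, a_9]ᵀ = M^9·[a_1, a_0]ᵀ.
M^9 = [[32, −32], [16, 0]], giving [a_10, a_9]ᵀ = [[−192], [−32]].

−192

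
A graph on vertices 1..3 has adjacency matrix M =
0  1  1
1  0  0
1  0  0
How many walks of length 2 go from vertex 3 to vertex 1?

The number of length-2 walks from vertex 3 to vertex 1 is entry (3,1) of M², where M is the adjacency matrix.
M² = [[2, 0, 0], [0, 1, 1], [0, 1, 1]]

0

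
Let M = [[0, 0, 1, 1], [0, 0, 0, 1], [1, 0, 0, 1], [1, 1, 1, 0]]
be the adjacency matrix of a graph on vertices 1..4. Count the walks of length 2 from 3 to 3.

The number of length-2 walks from vertex 3 to vertex 3 is entry (3,3) of M^2, where M is the adjacency matrix.
M^2 = [[2, 1, 1, 1], [1, 1, 1, 0], [1, 1, 2, 1], [1, 0, 1, 3]]

2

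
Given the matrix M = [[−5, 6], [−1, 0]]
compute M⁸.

[[19171, −37830], [6305, −12354]]

tr M = −5 and det M = 6, so the characteristic polynomial is λ² − (−5)λ + (6) with roots −2 and −3.
Eigenvectors give P = [[2, −3], [1, −1]] with P⁻¹ = [[−1, 3], [−1, 2]], and M = P·diag(−2, −3)·P⁻¹.
Then M⁸ = P·diag(256, 6561)·P⁻¹ = [[512, −19683], [256, −6561]] · [[−1, 3], [−1, 2]] = [[19171, −37830], [6305, −12354]].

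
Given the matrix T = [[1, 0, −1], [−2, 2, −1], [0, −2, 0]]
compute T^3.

[[−3, 6, −3], [−18, 12, 0], [12, −12, 0]]

T^2 = [[1, 2, −1], [−6, 6, 0], [4, −4, 2]]
T^3 = [[−3, 6, −3], [−18, 12, 0], [12, −12, 0]]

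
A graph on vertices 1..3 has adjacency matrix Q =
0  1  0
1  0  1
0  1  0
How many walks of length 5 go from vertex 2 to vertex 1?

The number of length-5 walks from vertex 2 to vertex 1 is entry (2,1) of Q⁵, where Q is the adjacency matrix.
Q² = [[1, 0, 1], [0, 2, 0], [1, 0, 1]]
Q³ = [[0, 2, 0], [2, 0, 2], [0, 2, 0]]
Q⁴ = [[2, 0, 2], [0, 4, 0], [2, 0, 2]]
Q⁵ = [[0, 4, 0], [4, 0, 4], [0, 4, 0]]

4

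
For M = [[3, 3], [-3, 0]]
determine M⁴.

M² = [[0, 9], [-9, -9]]
M³ = [[-27, 0], [0, -27]]
M⁴ = [[-81, -81], [81, 0]]

[[-81, -81], [81, 0]]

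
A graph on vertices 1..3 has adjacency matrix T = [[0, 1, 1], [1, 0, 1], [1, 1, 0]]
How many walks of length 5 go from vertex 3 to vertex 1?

The number of length-5 walks from vertex 3 to vertex 1 is entry (3,1) of T^5, where T is the adjacency matrix.
T^2 = [[2, 1, 1], [1, 2, 1], [1, 1, 2]]
T^3 = [[2, 3, 3], [3, 2, 3], [3, 3, 2]]
T^4 = [[6, 5, 5], [5, 6, 5], [5, 5, 6]]
T^5 = [[10, 11, 11], [11, 10, 11], [11, 11, 10]]

11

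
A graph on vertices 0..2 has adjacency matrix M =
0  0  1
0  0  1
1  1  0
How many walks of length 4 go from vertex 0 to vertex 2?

The number of length-4 walks from vertex 0 to vertex 2 is entry (0,2) of M⁴, where M is the adjacency matrix.
M² = [[1, 1, 0], [1, 1, 0], [0, 0, 2]]
M³ = [[0, 0, 2], [0, 0, 2], [2, 2, 0]]
M⁴ = [[2, 2, 0], [2, 2, 0], [0, 0, 4]]

0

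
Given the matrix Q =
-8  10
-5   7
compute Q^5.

tr Q = -1 and det Q = -6, so the characteristic polynomial is λ² − (-1)λ + (-6) with roots 2 and -3.
Eigenvectors give P = [[1, 2], [1, 1]] with P⁻¹ = [[-1, 2], [1, -1]], and Q = P·diag(2, -3)·P⁻¹.
Then Q^5 = P·diag(32, -243)·P⁻¹ = [[32, -486], [32, -243]] · [[-1, 2], [1, -1]] = [[-518, 550], [-275, 307]].

[[-518, 550], [-275, 307]]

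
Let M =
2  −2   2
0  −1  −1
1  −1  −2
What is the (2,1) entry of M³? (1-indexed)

1

M² = [[6, −4, 2], [−1, 2, 3], [0, 1, 7]]
M³ = [[14, −10, 12], [1, −3, −10], [7, −8, −15]]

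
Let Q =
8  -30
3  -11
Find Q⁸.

tr Q = -3 and det Q = 2, so the characteristic polynomial is λ² − (-3)λ + (2) with roots -1 and -2.
Eigenvectors give P = [[10, 3], [3, 1]] with P⁻¹ = [[1, -3], [-3, 10]], and Q = P·diag(-1, -2)·P⁻¹.
Then Q⁸ = P·diag(1, 256)·P⁻¹ = [[10, 768], [3, 256]] · [[1, -3], [-3, 10]] = [[-2294, 7650], [-765, 2551]].

[[-2294, 7650], [-765, 2551]]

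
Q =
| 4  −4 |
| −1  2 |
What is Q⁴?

[[544, −672], [−168, 208]]

Q² = [[20, −24], [−6, 8]]
Q³ = [[104, −128], [−32, 40]]
Q⁴ = [[544, −672], [−168, 208]]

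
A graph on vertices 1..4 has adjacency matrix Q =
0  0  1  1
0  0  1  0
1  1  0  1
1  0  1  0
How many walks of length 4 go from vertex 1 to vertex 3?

The number of length-4 walks from vertex 1 to vertex 3 is entry (1,3) of Q^4, where Q is the adjacency matrix.
Q^2 = [[2, 1, 1, 1], [1, 1, 0, 1], [1, 0, 3, 1], [1, 1, 1, 2]]
Q^3 = [[2, 1, 4, 3], [1, 0, 3, 1], [4, 3, 2, 4], [3, 1, 4, 2]]
Q^4 = [[7, 4, 6, 6], [4, 3, 2, 4], [6, 2, 11, 6], [6, 4, 6, 7]]

6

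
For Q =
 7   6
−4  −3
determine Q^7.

[[6559, 6558], [−4372, −4371]]

tr Q = 4 and det Q = 3, so the characteristic polynomial is λ² − (4)λ + (3) with roots 1 and 3.
Eigenvectors give P = [[−1, 3], [1, −2]] with P⁻¹ = [[2, 3], [1, 1]], and Q = P·diag(1, 3)·P⁻¹.
Then Q^7 = P·diag(1, 2187)·P⁻¹ = [[−1, 6561], [1, −4374]] · [[2, 3], [1, 1]] = [[6559, 6558], [−4372, −4371]].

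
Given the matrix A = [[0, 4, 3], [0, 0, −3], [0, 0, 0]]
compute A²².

A is strictly triangular, hence nilpotent: A³ = 0, so A²² = 0.

[[0, 0, 0], [0, 0, 0], [0, 0, 0]]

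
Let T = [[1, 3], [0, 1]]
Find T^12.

T = I + N where N = [[0, 3], [0, 0]] is strictly upper-triangular, so N^2 = 0.
(I + N)^12 = I + 12·N = [[1, 36], [0, 1]].

[[1, 36], [0, 1]]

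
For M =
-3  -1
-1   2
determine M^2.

[[10, 1], [1, 5]]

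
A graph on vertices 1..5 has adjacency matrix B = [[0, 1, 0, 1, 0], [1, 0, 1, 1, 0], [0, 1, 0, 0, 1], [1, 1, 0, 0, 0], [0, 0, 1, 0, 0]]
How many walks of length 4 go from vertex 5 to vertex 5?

The number of length-4 walks from vertex 5 to vertex 5 is entry (5,5) of B⁴, where B is the adjacency matrix.
B² = [[2, 1, 1, 1, 0], [1, 3, 0, 1, 1], [1, 0, 2, 1, 0], [1, 1, 1, 2, 0], [0, 1, 0, 0, 1]]
B³ = [[2, 4, 1, 3, 1], [4, 2, 4, 4, 0], [1, 4, 0, 1, 2], [3, 4, 1, 2, 1], [1, 0, 2, 1, 0]]
B⁴ = [[7, 6, 5, 6, 1], [6, 12, 2, 6, 4], [5, 2, 6, 5, 0], [6, 6, 5, 7, 1], [1, 4, 0, 1, 2]]

2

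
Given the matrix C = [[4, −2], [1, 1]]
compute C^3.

[[46, −38], [19, −11]]

tr C = 5 and det C = 6, so the characteristic polynomial is λ² − (5)λ + (6) with roots 2 and 3.
Eigenvectors give P = [[−1, 2], [−1, 1]] with P⁻¹ = [[1, −2], [1, −1]], and C = P·diag(2, 3)·P⁻¹.
Then C^3 = P·diag(8, 27)·P⁻¹ = [[−8, 54], [−8, 27]] · [[1, −2], [1, −1]] = [[46, −38], [19, −11]].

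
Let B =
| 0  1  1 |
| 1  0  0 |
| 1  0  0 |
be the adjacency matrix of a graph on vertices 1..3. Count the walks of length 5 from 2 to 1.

The number of length-5 walks from vertex 2 to vertex 1 is entry (2,1) of B^5, where B is the adjacency matrix.
B^2 = [[2, 0, 0], [0, 1, 1], [0, 1, 1]]
B^3 = [[0, 2, 2], [2, 0, 0], [2, 0, 0]]
B^4 = [[4, 0, 0], [0, 2, 2], [0, 2, 2]]
B^5 = [[0, 4, 4], [4, 0, 0], [4, 0, 0]]

4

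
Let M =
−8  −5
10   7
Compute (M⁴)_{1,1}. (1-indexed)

tr M = −1 and det M = −6, so the characteristic polynomial is λ² − (−1)λ + (−6) with roots −3 and 2.
Eigenvectors give P = [[−1, 1], [1, −2]] with P⁻¹ = [[−2, −1], [−1, −1]], and M = P·diag(−3, 2)·P⁻¹.
Then M⁴ = P·diag(81, 16)·P⁻¹ = [[−81, 16], [81, −32]] · [[−2, −1], [−1, −1]] = [[146, 65], [−130, −49]].

146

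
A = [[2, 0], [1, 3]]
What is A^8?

tr A = 5 and det A = 6, so the characteristic polynomial is λ² − (5)λ + (6) with roots 2 and 3.
Eigenvectors give P = [[1, 0], [−1, −1]] with P⁻¹ = [[1, 0], [−1, −1]], and A = P·diag(2, 3)·P⁻¹.
Then A^8 = P·diag(256, 6561)·P⁻¹ = [[256, 0], [−256, −6561]] · [[1, 0], [−1, −1]] = [[256, 0], [6305, 6561]].

[[256, 0], [6305, 6561]]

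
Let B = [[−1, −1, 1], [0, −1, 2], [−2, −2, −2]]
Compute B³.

[[11, 11, 9], [16, 19, 2], [−2, −10, 26]]

B² = [[−1, 0, −5], [−4, −3, −6], [6, 8, −2]]
B³ = [[11, 11, 9], [16, 19, 2], [−2, −10, 26]]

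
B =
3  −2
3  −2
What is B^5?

[[3, −2], [3, −2]]

B² = B (a projection; rank 1, trace 1), so B^5 = B.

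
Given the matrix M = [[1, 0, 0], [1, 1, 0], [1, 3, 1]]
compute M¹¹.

M = I + N where N = [[0, 0, 0], [1, 0, 0], [1, 3, 0]] is strictly lower-triangular, so N³ = 0.
(I + N)¹¹ = I + 11·N + 55·N² = [[1, 0, 0], [11, 1, 0], [176, 33, 1]].

[[1, 0, 0], [11, 1, 0], [176, 33, 1]]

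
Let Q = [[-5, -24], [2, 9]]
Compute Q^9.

[[-59045, -236184], [19682, 78729]]

tr Q = 4 and det Q = 3, so the characteristic polynomial is λ² − (4)λ + (3) with roots 1 and 3.
Eigenvectors give P = [[-4, -3], [1, 1]] with P⁻¹ = [[-1, -3], [1, 4]], and Q = P·diag(1, 3)·P⁻¹.
Then Q^9 = P·diag(1, 19683)·P⁻¹ = [[-4, -59049], [1, 19683]] · [[-1, -3], [1, 4]] = [[-59045, -236184], [19682, 78729]].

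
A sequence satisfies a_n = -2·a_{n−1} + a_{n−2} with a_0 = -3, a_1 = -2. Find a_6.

53

With companion matrix T = [[-2, 1], [1, 0]], [a_n, a_{n−1}]ᵀ = T·[a_{n−1}, a_{n−2}]ᵀ, so [a_6, a_5]ᵀ = T^5·[a_1, a_0]ᵀ.
T^5 = [[-70, 29], [29, -12]], giving [a_6, a_5]ᵀ = [[53], [-22]].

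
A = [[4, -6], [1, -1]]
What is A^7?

[[382, -762], [127, -253]]

tr A = 3 and det A = 2, so the characteristic polynomial is λ² − (3)λ + (2) with roots 2 and 1.
Eigenvectors give P = [[3, 2], [1, 1]] with P⁻¹ = [[1, -2], [-1, 3]], and A = P·diag(2, 1)·P⁻¹.
Then A^7 = P·diag(128, 1)·P⁻¹ = [[384, 2], [128, 1]] · [[1, -2], [-1, 3]] = [[382, -762], [127, -253]].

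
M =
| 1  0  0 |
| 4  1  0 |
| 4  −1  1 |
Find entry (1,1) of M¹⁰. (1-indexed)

1

M = I + N where N = [[0, 0, 0], [4, 0, 0], [4, −1, 0]] is strictly lower-triangular, so N³ = 0.
(I + N)¹⁰ = I + 10·N + 45·N² = [[1, 0, 0], [40, 1, 0], [−140, −10, 1]].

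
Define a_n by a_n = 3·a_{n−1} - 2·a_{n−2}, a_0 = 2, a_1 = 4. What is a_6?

128

With companion matrix M = [[3, -2], [1, 0]], [a_n, a_{n−1}]ᵀ = M·[a_{n−1}, a_{n−2}]ᵀ, so [a_6, a_5]ᵀ = M^5·[a_1, a_0]ᵀ.
M^5 = [[63, -62], [31, -30]], giving [a_6, a_5]ᵀ = [[128], [64]].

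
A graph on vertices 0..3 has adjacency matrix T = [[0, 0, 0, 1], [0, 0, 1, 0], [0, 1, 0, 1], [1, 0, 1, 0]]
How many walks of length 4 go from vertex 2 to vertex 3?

0

The number of length-4 walks from vertex 2 to vertex 3 is entry (2,3) of T⁴, where T is the adjacency matrix.
T² = [[1, 0, 1, 0], [0, 1, 0, 1], [1, 0, 2, 0], [0, 1, 0, 2]]
T³ = [[0, 1, 0, 2], [1, 0, 2, 0], [0, 2, 0, 3], [2, 0, 3, 0]]
T⁴ = [[2, 0, 3, 0], [0, 2, 0, 3], [3, 0, 5, 0], [0, 3, 0, 5]]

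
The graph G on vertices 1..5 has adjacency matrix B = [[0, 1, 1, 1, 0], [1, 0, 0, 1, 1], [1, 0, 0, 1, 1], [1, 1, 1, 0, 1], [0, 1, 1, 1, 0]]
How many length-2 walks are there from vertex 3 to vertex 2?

3

The number of length-2 walks from vertex 3 to vertex 2 is entry (3,2) of B², where B is the adjacency matrix.
B² = [[3, 1, 1, 2, 3], [1, 3, 3, 2, 1], [1, 3, 3, 2, 1], [2, 2, 2, 4, 2], [3, 1, 1, 2, 3]]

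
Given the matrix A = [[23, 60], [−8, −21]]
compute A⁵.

tr A = 2 and det A = −3, so the characteristic polynomial is λ² − (2)λ + (−3) with roots 3 and −1.
Eigenvectors give P = [[−3, −5], [1, 2]] with P⁻¹ = [[−2, −5], [1, 3]], and A = P·diag(3, −1)·P⁻¹.
Then A⁵ = P·diag(243, −1)·P⁻¹ = [[−729, 5], [243, −2]] · [[−2, −5], [1, 3]] = [[1463, 3660], [−488, −1221]].

[[1463, 3660], [−488, −1221]]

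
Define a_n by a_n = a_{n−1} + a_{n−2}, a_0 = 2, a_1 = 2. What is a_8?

With companion matrix Q = [[1, 1], [1, 0]], [a_n, a_{n−1}]ᵀ = Q·[a_{n−1}, a_{n−2}]ᵀ, so [a_8, a_7]ᵀ = Q^7·[a_1, a_0]ᵀ.
Q^7 = [[21, 13], [13, 8]], giving [a_8, a_7]ᵀ = [[68], [42]].

68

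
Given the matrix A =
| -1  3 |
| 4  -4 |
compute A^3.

[[-73, 99], [132, -172]]

A^2 = [[13, -15], [-20, 28]]
A^3 = [[-73, 99], [132, -172]]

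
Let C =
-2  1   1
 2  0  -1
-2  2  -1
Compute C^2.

[[4, 0, -4], [-2, 0, 3], [10, -4, -3]]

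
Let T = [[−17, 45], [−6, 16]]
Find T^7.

[[−773, 1935], [−258, 646]]

tr T = −1 and det T = −2, so the characteristic polynomial is λ² − (−1)λ + (−2) with roots 1 and −2.
Eigenvectors give P = [[−5, 3], [−2, 1]] with P⁻¹ = [[1, −3], [2, −5]], and T = P·diag(1, −2)·P⁻¹.
Then T^7 = P·diag(1, −128)·P⁻¹ = [[−5, −384], [−2, −128]] · [[1, −3], [2, −5]] = [[−773, 1935], [−258, 646]].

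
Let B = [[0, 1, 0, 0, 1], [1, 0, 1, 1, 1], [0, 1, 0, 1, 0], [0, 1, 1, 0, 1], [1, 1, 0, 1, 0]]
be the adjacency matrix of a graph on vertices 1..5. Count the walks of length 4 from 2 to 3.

The number of length-4 walks from vertex 2 to vertex 3 is entry (2,3) of B⁴, where B is the adjacency matrix.
B² = [[2, 1, 1, 2, 1], [1, 4, 1, 2, 2], [1, 1, 2, 1, 2], [2, 2, 1, 3, 1], [1, 2, 2, 1, 3]]
B³ = [[2, 6, 3, 3, 5], [6, 6, 6, 7, 7], [3, 6, 2, 5, 3], [3, 7, 5, 4, 7], [5, 7, 3, 7, 4]]
B⁴ = [[11, 13, 9, 14, 11], [13, 26, 13, 19, 19], [9, 13, 11, 11, 14], [14, 19, 11, 19, 14], [11, 19, 14, 14, 19]]

13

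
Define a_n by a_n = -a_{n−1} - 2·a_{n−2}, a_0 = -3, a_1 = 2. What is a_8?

With companion matrix C = [[-1, -2], [1, 0]], [a_n, a_{n−1}]ᵀ = C·[a_{n−1}, a_{n−2}]ᵀ, so [a_8, a_7]ᵀ = C⁷·[a_1, a_0]ᵀ.
C⁷ = [[3, -14], [7, 10]], giving [a_8, a_7]ᵀ = [[48], [-16]].

48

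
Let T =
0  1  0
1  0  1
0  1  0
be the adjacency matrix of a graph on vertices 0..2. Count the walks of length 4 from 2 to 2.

2

The number of length-4 walks from vertex 2 to vertex 2 is entry (2,2) of T⁴, where T is the adjacency matrix.
T² = [[1, 0, 1], [0, 2, 0], [1, 0, 1]]
T³ = [[0, 2, 0], [2, 0, 2], [0, 2, 0]]
T⁴ = [[2, 0, 2], [0, 4, 0], [2, 0, 2]]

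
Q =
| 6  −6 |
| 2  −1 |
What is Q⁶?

[[2724, −3990], [1330, −1931]]

tr Q = 5 and det Q = 6, so the characteristic polynomial is λ² − (5)λ + (6) with roots 2 and 3.
Eigenvectors give P = [[−3, 2], [−2, 1]] with P⁻¹ = [[1, −2], [2, −3]], and Q = P·diag(2, 3)·P⁻¹.
Then Q⁶ = P·diag(64, 729)·P⁻¹ = [[−192, 1458], [−128, 729]] · [[1, −2], [2, −3]] = [[2724, −3990], [1330, −1931]].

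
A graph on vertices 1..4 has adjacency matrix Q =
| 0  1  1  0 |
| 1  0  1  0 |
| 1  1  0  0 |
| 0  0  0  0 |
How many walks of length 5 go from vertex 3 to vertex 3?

The number of length-5 walks from vertex 3 to vertex 3 is entry (3,3) of Q⁵, where Q is the adjacency matrix.
Q² = [[2, 1, 1, 0], [1, 2, 1, 0], [1, 1, 2, 0], [0, 0, 0, 0]]
Q³ = [[2, 3, 3, 0], [3, 2, 3, 0], [3, 3, 2, 0], [0, 0, 0, 0]]
Q⁴ = [[6, 5, 5, 0], [5, 6, 5, 0], [5, 5, 6, 0], [0, 0, 0, 0]]
Q⁵ = [[10, 11, 11, 0], [11, 10, 11, 0], [11, 11, 10, 0], [0, 0, 0, 0]]

10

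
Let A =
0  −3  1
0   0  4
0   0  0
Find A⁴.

[[0, 0, 0], [0, 0, 0], [0, 0, 0]]

A is strictly triangular, hence nilpotent: A³ = 0, so A⁴ = 0.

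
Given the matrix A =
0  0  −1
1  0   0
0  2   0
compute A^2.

[[0, −2, 0], [0, 0, −1], [2, 0, 0]]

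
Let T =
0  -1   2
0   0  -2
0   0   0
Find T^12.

[[0, 0, 0], [0, 0, 0], [0, 0, 0]]

T is strictly triangular, hence nilpotent: T^3 = 0, so T^12 = 0.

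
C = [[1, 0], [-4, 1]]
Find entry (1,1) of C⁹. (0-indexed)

C = I + N where N = [[0, 0], [-4, 0]] is strictly lower-triangular, so N² = 0.
(I + N)⁹ = I + 9·N = [[1, 0], [-36, 1]].

1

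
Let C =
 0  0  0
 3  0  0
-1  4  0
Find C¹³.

[[0, 0, 0], [0, 0, 0], [0, 0, 0]]

C is strictly triangular, hence nilpotent: C³ = 0, so C¹³ = 0.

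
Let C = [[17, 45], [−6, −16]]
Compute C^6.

[[379, 945], [−126, −314]]

tr C = 1 and det C = −2, so the characteristic polynomial is λ² − (1)λ + (−2) with roots −1 and 2.
Eigenvectors give P = [[−5, −3], [2, 1]] with P⁻¹ = [[1, 3], [−2, −5]], and C = P·diag(−1, 2)·P⁻¹.
Then C^6 = P·diag(1, 64)·P⁻¹ = [[−5, −192], [2, 64]] · [[1, 3], [−2, −5]] = [[379, 945], [−126, −314]].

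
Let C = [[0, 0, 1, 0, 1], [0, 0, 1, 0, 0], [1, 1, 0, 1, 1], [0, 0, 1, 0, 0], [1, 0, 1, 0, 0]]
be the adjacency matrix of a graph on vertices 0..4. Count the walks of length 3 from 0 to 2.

5

The number of length-3 walks from vertex 0 to vertex 2 is entry (0,2) of C^3, where C is the adjacency matrix.
C^2 = [[2, 1, 1, 1, 1], [1, 1, 0, 1, 1], [1, 0, 4, 0, 1], [1, 1, 0, 1, 1], [1, 1, 1, 1, 2]]
C^3 = [[2, 1, 5, 1, 3], [1, 0, 4, 0, 1], [5, 4, 2, 4, 5], [1, 0, 4, 0, 1], [3, 1, 5, 1, 2]]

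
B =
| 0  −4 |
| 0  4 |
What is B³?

B² = [[0, −16], [0, 16]]
B³ = [[0, −64], [0, 64]]

[[0, −64], [0, 64]]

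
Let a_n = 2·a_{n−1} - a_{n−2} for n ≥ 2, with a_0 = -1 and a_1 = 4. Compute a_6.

With companion matrix A = [[2, -1], [1, 0]], [a_n, a_{n−1}]ᵀ = A·[a_{n−1}, a_{n−2}]ᵀ, so [a_6, a_5]ᵀ = A⁵·[a_1, a_0]ᵀ.
A⁵ = [[6, -5], [5, -4]], giving [a_6, a_5]ᵀ = [[29], [24]].

29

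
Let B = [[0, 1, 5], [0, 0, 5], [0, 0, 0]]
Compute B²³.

[[0, 0, 0], [0, 0, 0], [0, 0, 0]]

B is strictly triangular, hence nilpotent: B³ = 0, so B²³ = 0.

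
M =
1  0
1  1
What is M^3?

[[1, 0], [3, 1]]

M = I + N where N = [[0, 0], [1, 0]] is strictly lower-triangular, so N^2 = 0.
(I + N)^3 = I + 3·N = [[1, 0], [3, 1]].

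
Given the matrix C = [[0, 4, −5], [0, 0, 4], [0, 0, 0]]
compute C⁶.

C is strictly triangular, hence nilpotent: C³ = 0, so C⁶ = 0.

[[0, 0, 0], [0, 0, 0], [0, 0, 0]]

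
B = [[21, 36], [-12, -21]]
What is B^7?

[[15309, 26244], [-8748, -15309]]

tr B = 0 and det B = -9, so the characteristic polynomial is λ² − (0)λ + (-9) with roots -3 and 3.
Eigenvectors give P = [[-3, -2], [2, 1]] with P⁻¹ = [[1, 2], [-2, -3]], and B = P·diag(-3, 3)·P⁻¹.
Then B^7 = P·diag(-2187, 2187)·P⁻¹ = [[6561, -4374], [-4374, 2187]] · [[1, 2], [-2, -3]] = [[15309, 26244], [-8748, -15309]].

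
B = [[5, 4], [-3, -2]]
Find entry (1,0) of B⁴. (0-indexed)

tr B = 3 and det B = 2, so the characteristic polynomial is λ² − (3)λ + (2) with roots 2 and 1.
Eigenvectors give P = [[-4, -1], [3, 1]] with P⁻¹ = [[-1, -1], [3, 4]], and B = P·diag(2, 1)·P⁻¹.
Then B⁴ = P·diag(16, 1)·P⁻¹ = [[-64, -1], [48, 1]] · [[-1, -1], [3, 4]] = [[61, 60], [-45, -44]].

-45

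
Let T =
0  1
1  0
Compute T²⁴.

T² = I (check: tr T = 0 and det T = -1), so T²⁴ = I since 24 is even.

[[1, 0], [0, 1]]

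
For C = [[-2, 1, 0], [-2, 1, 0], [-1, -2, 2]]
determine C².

[[2, -1, 0], [2, -1, 0], [4, -7, 4]]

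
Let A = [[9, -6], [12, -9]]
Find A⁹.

[[59049, -39366], [78732, -59049]]

tr A = 0 and det A = -9, so the characteristic polynomial is λ² − (0)λ + (-9) with roots 3 and -3.
Eigenvectors give P = [[1, -1], [1, -2]] with P⁻¹ = [[2, -1], [1, -1]], and A = P·diag(3, -3)·P⁻¹.
Then A⁹ = P·diag(19683, -19683)·P⁻¹ = [[19683, 19683], [19683, 39366]] · [[2, -1], [1, -1]] = [[59049, -39366], [78732, -59049]].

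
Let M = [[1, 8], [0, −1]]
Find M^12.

[[1, 0], [0, 1]]

M² = I (check: tr M = 0 and det M = −1), so M^12 = I since 12 is even.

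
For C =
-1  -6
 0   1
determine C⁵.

C² = I (check: tr C = 0 and det C = -1), so C⁵ = C since 5 is odd.

[[-1, -6], [0, 1]]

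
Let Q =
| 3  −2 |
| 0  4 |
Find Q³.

[[27, −74], [0, 64]]

Q² = [[9, −14], [0, 16]]
Q³ = [[27, −74], [0, 64]]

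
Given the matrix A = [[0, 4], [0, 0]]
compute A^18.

[[0, 0], [0, 0]]

A is strictly triangular, hence nilpotent: A^2 = 0, so A^18 = 0.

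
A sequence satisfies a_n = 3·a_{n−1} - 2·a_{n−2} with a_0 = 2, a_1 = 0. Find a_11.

With companion matrix M = [[3, -2], [1, 0]], [a_n, a_{n−1}]ᵀ = M·[a_{n−1}, a_{n−2}]ᵀ, so [a_11, a_10]ᵀ = M^10·[a_1, a_0]ᵀ.
M^10 = [[2047, -2046], [1023, -1022]], giving [a_11, a_10]ᵀ = [[-4092], [-2044]].

-4092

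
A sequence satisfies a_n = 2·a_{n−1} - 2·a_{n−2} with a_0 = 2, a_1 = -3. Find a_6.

With companion matrix T = [[2, -2], [1, 0]], [a_n, a_{n−1}]ᵀ = T·[a_{n−1}, a_{n−2}]ᵀ, so [a_6, a_5]ᵀ = T⁵·[a_1, a_0]ᵀ.
T⁵ = [[-8, 8], [-4, 0]], giving [a_6, a_5]ᵀ = [[40], [12]].

40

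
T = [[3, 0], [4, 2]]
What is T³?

T² = [[9, 0], [20, 4]]
T³ = [[27, 0], [76, 8]]

[[27, 0], [76, 8]]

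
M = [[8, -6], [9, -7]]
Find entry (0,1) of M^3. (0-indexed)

-18

tr M = 1 and det M = -2, so the characteristic polynomial is λ² − (1)λ + (-2) with roots -1 and 2.
Eigenvectors give P = [[-2, 1], [-3, 1]] with P⁻¹ = [[1, -1], [3, -2]], and M = P·diag(-1, 2)·P⁻¹.
Then M^3 = P·diag(-1, 8)·P⁻¹ = [[2, 8], [3, 8]] · [[1, -1], [3, -2]] = [[26, -18], [27, -19]].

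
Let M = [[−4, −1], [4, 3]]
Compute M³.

M² = [[12, 1], [−4, 5]]
M³ = [[−44, −9], [36, 19]]

[[−44, −9], [36, 19]]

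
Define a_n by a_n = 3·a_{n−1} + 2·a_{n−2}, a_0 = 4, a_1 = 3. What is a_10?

417845

With companion matrix T = [[3, 2], [1, 0]], [a_n, a_{n−1}]ᵀ = T·[a_{n−1}, a_{n−2}]ᵀ, so [a_10, a_9]ᵀ = T^9·[a_1, a_0]ᵀ.
T^9 = [[79647, 44726], [22363, 12558]], giving [a_10, a_9]ᵀ = [[417845], [117321]].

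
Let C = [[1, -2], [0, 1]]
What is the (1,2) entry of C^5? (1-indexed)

C = I + N where N = [[0, -2], [0, 0]] is strictly upper-triangular, so N^2 = 0.
(I + N)^5 = I + 5·N = [[1, -10], [0, 1]].

-10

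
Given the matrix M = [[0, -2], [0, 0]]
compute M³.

[[0, 0], [0, 0]]

M is strictly triangular, hence nilpotent: M² = 0, so M³ = 0.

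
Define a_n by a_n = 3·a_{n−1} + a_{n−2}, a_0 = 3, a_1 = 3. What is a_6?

With companion matrix B = [[3, 1], [1, 0]], [a_n, a_{n−1}]ᵀ = B·[a_{n−1}, a_{n−2}]ᵀ, so [a_6, a_5]ᵀ = B⁵·[a_1, a_0]ᵀ.
B⁵ = [[360, 109], [109, 33]], giving [a_6, a_5]ᵀ = [[1407], [426]].

1407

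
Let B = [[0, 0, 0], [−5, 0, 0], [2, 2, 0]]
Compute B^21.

[[0, 0, 0], [0, 0, 0], [0, 0, 0]]

B is strictly triangular, hence nilpotent: B^3 = 0, so B^21 = 0.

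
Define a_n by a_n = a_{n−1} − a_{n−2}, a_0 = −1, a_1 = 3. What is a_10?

With companion matrix B = [[1, −1], [1, 0]], [a_n, a_{n−1}]ᵀ = B·[a_{n−1}, a_{n−2}]ᵀ, so [a_10, a_9]ᵀ = B^9·[a_1, a_0]ᵀ.
B^9 = [[−1, 0], [0, −1]], giving [a_10, a_9]ᵀ = [[−3], [1]].

−3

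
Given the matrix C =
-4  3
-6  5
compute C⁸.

[[-254, 255], [-510, 511]]

tr C = 1 and det C = -2, so the characteristic polynomial is λ² − (1)λ + (-2) with roots 2 and -1.
Eigenvectors give P = [[-1, 1], [-2, 1]] with P⁻¹ = [[1, -1], [2, -1]], and C = P·diag(2, -1)·P⁻¹.
Then C⁸ = P·diag(256, 1)·P⁻¹ = [[-256, 1], [-512, 1]] · [[1, -1], [2, -1]] = [[-254, 255], [-510, 511]].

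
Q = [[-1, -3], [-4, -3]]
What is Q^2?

[[13, 12], [16, 21]]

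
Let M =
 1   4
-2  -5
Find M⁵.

[[241, 484], [-242, -485]]

tr M = -4 and det M = 3, so the characteristic polynomial is λ² − (-4)λ + (3) with roots -1 and -3.
Eigenvectors give P = [[-2, 1], [1, -1]] with P⁻¹ = [[-1, -1], [-1, -2]], and M = P·diag(-1, -3)·P⁻¹.
Then M⁵ = P·diag(-1, -243)·P⁻¹ = [[2, -243], [-1, 243]] · [[-1, -1], [-1, -2]] = [[241, 484], [-242, -485]].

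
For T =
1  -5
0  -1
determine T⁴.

T² = I (check: tr T = 0 and det T = -1), so T⁴ = I since 4 is even.

[[1, 0], [0, 1]]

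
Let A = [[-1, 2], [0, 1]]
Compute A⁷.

A² = I (check: tr A = 0 and det A = -1), so A⁷ = A since 7 is odd.

[[-1, 2], [0, 1]]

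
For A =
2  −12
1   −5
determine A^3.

tr A = −3 and det A = 2, so the characteristic polynomial is λ² − (−3)λ + (2) with roots −1 and −2.
Eigenvectors give P = [[4, −3], [1, −1]] with P⁻¹ = [[1, −3], [1, −4]], and A = P·diag(−1, −2)·P⁻¹.
Then A^3 = P·diag(−1, −8)·P⁻¹ = [[−4, 24], [−1, 8]] · [[1, −3], [1, −4]] = [[20, −84], [7, −29]].

[[20, −84], [7, −29]]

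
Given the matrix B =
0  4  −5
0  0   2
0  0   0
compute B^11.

[[0, 0, 0], [0, 0, 0], [0, 0, 0]]

B is strictly triangular, hence nilpotent: B^3 = 0, so B^11 = 0.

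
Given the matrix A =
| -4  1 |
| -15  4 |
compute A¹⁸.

[[1, 0], [0, 1]]

A² = I (check: tr A = 0 and det A = -1), so A¹⁸ = I since 18 is even.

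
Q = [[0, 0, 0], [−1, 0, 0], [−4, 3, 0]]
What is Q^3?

[[0, 0, 0], [0, 0, 0], [0, 0, 0]]

Q is strictly triangular, hence nilpotent: Q^3 = 0, so Q^3 = 0.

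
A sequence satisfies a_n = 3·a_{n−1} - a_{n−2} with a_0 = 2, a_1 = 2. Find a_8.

With companion matrix A = [[3, -1], [1, 0]], [a_n, a_{n−1}]ᵀ = A·[a_{n−1}, a_{n−2}]ᵀ, so [a_8, a_7]ᵀ = A⁷·[a_1, a_0]ᵀ.
A⁷ = [[987, -377], [377, -144]], giving [a_8, a_7]ᵀ = [[1220], [466]].

1220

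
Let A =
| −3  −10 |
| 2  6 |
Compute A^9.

[[−2043, −5110], [1022, 2556]]

tr A = 3 and det A = 2, so the characteristic polynomial is λ² − (3)λ + (2) with roots 2 and 1.
Eigenvectors give P = [[−2, 5], [1, −2]] with P⁻¹ = [[2, 5], [1, 2]], and A = P·diag(2, 1)·P⁻¹.
Then A^9 = P·diag(512, 1)·P⁻¹ = [[−1024, 5], [512, −2]] · [[2, 5], [1, 2]] = [[−2043, −5110], [1022, 2556]].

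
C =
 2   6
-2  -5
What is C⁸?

[[-764, -1530], [510, 1021]]

tr C = -3 and det C = 2, so the characteristic polynomial is λ² − (-3)λ + (2) with roots -2 and -1.
Eigenvectors give P = [[3, 2], [-2, -1]] with P⁻¹ = [[-1, -2], [2, 3]], and C = P·diag(-2, -1)·P⁻¹.
Then C⁸ = P·diag(256, 1)·P⁻¹ = [[768, 2], [-512, -1]] · [[-1, -2], [2, 3]] = [[-764, -1530], [510, 1021]].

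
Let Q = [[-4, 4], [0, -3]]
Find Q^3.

Q^2 = [[16, -28], [0, 9]]
Q^3 = [[-64, 148], [0, -27]]

[[-64, 148], [0, -27]]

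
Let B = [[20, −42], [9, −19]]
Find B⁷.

tr B = 1 and det B = −2, so the characteristic polynomial is λ² − (1)λ + (−2) with roots 2 and −1.
Eigenvectors give P = [[7, 2], [3, 1]] with P⁻¹ = [[1, −2], [−3, 7]], and B = P·diag(2, −1)·P⁻¹.
Then B⁷ = P·diag(128, −1)·P⁻¹ = [[896, −2], [384, −1]] · [[1, −2], [−3, 7]] = [[902, −1806], [387, −775]].

[[902, −1806], [387, −775]]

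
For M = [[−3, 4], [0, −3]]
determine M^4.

[[81, −432], [0, 81]]

M^2 = [[9, −24], [0, 9]]
M^3 = [[−27, 108], [0, −27]]
M^4 = [[81, −432], [0, 81]]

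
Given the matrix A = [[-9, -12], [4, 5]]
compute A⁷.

[[-8745, -13116], [4372, 6557]]

tr A = -4 and det A = 3, so the characteristic polynomial is λ² − (-4)λ + (3) with roots -3 and -1.
Eigenvectors give P = [[-2, 3], [1, -2]] with P⁻¹ = [[-2, -3], [-1, -2]], and A = P·diag(-3, -1)·P⁻¹.
Then A⁷ = P·diag(-2187, -1)·P⁻¹ = [[4374, -3], [-2187, 2]] · [[-2, -3], [-1, -2]] = [[-8745, -13116], [4372, 6557]].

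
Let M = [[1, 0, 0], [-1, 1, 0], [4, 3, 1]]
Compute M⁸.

M = I + N where N = [[0, 0, 0], [-1, 0, 0], [4, 3, 0]] is strictly lower-triangular, so N³ = 0.
(I + N)⁸ = I + 8·N + 28·N² = [[1, 0, 0], [-8, 1, 0], [-52, 24, 1]].

[[1, 0, 0], [-8, 1, 0], [-52, 24, 1]]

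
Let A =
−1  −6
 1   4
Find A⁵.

[[−61, −186], [31, 94]]

tr A = 3 and det A = 2, so the characteristic polynomial is λ² − (3)λ + (2) with roots 1 and 2.
Eigenvectors give P = [[−3, 2], [1, −1]] with P⁻¹ = [[−1, −2], [−1, −3]], and A = P·diag(1, 2)·P⁻¹.
Then A⁵ = P·diag(1, 32)·P⁻¹ = [[−3, 64], [1, −32]] · [[−1, −2], [−1, −3]] = [[−61, −186], [31, 94]].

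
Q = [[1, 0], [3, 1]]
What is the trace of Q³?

2

Q = I + N where N = [[0, 0], [3, 0]] is strictly lower-triangular, so N² = 0.
(I + N)³ = I + 3·N = [[1, 0], [9, 1]].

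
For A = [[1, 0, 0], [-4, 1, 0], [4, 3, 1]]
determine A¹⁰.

[[1, 0, 0], [-40, 1, 0], [-500, 30, 1]]

A = I + N where N = [[0, 0, 0], [-4, 0, 0], [4, 3, 0]] is strictly lower-triangular, so N³ = 0.
(I + N)¹⁰ = I + 10·N + 45·N² = [[1, 0, 0], [-40, 1, 0], [-500, 30, 1]].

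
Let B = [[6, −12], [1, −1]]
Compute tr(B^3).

tr B = 5 and det B = 6, so the characteristic polynomial is λ² − (5)λ + (6) with roots 3 and 2.
Eigenvectors give P = [[4, −3], [1, −1]] with P⁻¹ = [[1, −3], [1, −4]], and B = P·diag(3, 2)·P⁻¹.
Then B^3 = P·diag(27, 8)·P⁻¹ = [[108, −24], [27, −8]] · [[1, −3], [1, −4]] = [[84, −228], [19, −49]].

35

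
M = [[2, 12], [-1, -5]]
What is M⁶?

tr M = -3 and det M = 2, so the characteristic polynomial is λ² − (-3)λ + (2) with roots -1 and -2.
Eigenvectors give P = [[4, -3], [-1, 1]] with P⁻¹ = [[1, 3], [1, 4]], and M = P·diag(-1, -2)·P⁻¹.
Then M⁶ = P·diag(1, 64)·P⁻¹ = [[4, -192], [-1, 64]] · [[1, 3], [1, 4]] = [[-188, -756], [63, 253]].

[[-188, -756], [63, 253]]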